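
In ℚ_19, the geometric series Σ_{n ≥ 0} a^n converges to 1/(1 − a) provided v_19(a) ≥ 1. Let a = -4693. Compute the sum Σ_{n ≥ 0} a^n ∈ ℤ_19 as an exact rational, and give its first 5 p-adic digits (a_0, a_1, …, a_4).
Σ a^n = 1/(1 − a) = 1/4694;  first 5 digits = (1, 0, 6, 18, 16)

v_19(a) = 2 ≥ 1, so the series converges in ℤ_19 to 1/(1 − a) = 1/(1 − (-4693)) = 1/4694. Expand this rational in ℤ_19: compute digits iteratively via d_i = x_i mod 19, x_{i+1} = (x_i − d_i)/19. The first 5 digits are (1, 0, 6, 18, 16).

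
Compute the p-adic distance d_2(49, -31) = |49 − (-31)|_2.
d_2(49, -31) = 1/16

Step 1 — x − y = 49 − (-31) = 80. Step 2 — v_2(80) = 4 (factor: 80 = (2^4 · 5); the sign does not affect v_p). Step 3 — |x − y|_2 = 2^{-4} = 1/16.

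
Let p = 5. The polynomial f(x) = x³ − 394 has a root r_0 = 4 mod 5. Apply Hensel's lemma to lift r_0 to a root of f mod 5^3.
r_2 = 64 (mod 125)

Hensel: r_{i+1} = r_i − f(r_i)/f′(r_i) mod 5^{i+2}, where f′(x) = 3x². Iterate:
  r_0 = 4 (mod 5)
  r_1 = 14 (mod 25)
  r_2 = 64 (mod 125)
Final: r = 64 with f(r) ≡ 0 mod 5^3.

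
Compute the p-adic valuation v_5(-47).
v_5(-47) = 0

v_5(n) is the largest exponent k such that 5^k divides n. Factor out: -47 = -5^0 · 47. (Sign doesn't affect v_p.) So v_5(-47) = 0.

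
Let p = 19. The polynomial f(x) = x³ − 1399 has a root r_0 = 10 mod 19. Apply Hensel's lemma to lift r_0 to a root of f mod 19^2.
r_1 = 181 (mod 361)

Hensel: r_{i+1} = r_i − f(r_i)/f′(r_i) mod 19^{i+2}, where f′(x) = 3x². Iterate:
  r_0 = 10 (mod 19)
  r_1 = 181 (mod 361)
Final: r = 181 with f(r) ≡ 0 mod 19^2.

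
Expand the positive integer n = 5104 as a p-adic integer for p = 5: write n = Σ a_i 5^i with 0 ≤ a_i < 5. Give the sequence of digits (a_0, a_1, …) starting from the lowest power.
(a_0, a_1, …) = (4, 0, 4, 0, 3, 1)

Repeated division by 5 gives the digits low-to-high: 5104 = 4 + 4·5^2 + 3·5^4 + 1·5^5. Digit sequence: (4, 0, 4, 0, 3, 1).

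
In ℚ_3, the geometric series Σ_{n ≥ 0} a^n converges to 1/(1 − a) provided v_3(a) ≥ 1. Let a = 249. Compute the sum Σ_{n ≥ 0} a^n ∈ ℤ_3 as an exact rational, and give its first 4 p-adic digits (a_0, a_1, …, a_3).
Σ a^n = 1/(1 − a) = -1/248;  first 4 digits = (1, 2, 1, 0)

v_3(a) = 1 ≥ 1, so the series converges in ℤ_3 to 1/(1 − a) = 1/(1 − 249) = -1/248. Expand this rational in ℤ_3: compute digits iteratively via d_i = x_i mod 3, x_{i+1} = (x_i − d_i)/3. The first 4 digits are (1, 2, 1, 0).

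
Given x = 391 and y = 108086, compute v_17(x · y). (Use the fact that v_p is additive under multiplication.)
v_17(42261626) = 4

v_p(x) = 1 (factor: 391 = 17^1 · 23); v_p(y) = 3 (factor: 108086 = 17^3 · 22). Additivity: v_p(xy) = v_p(x) + v_p(y) = 1 + 3 = 4. (Direct check: xy = 42261626 = 17^4 · (506).)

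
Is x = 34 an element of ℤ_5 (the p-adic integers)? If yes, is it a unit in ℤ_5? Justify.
x ∈ ℤ_5^× (unit); v_5(x) = 0

ℤ_5 = {x ∈ ℚ_5 : v_5(x) ≥ 0} and ℤ_5^× = {x ∈ ℤ_5 : v_5(x) = 0}. Here v_5(34) = v_5(num) − v_5(den) = 0; compare against these criteria.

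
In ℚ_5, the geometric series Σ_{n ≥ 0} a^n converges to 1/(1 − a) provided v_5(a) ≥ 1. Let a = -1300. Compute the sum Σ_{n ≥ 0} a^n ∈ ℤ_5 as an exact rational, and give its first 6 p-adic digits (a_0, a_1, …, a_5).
Σ a^n = 1/(1 − a) = 1/1301;  first 6 digits = (1, 0, 3, 4, 1, 0)

v_5(a) = 2 ≥ 1, so the series converges in ℤ_5 to 1/(1 − a) = 1/(1 − (-1300)) = 1/1301. Expand this rational in ℤ_5: compute digits iteratively via d_i = x_i mod 5, x_{i+1} = (x_i − d_i)/5. The first 6 digits are (1, 0, 3, 4, 1, 0).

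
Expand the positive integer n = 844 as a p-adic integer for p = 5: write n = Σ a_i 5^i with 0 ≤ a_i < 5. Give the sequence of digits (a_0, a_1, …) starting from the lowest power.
(a_0, a_1, …) = (4, 3, 3, 1, 1)

Repeated division by 5 gives the digits low-to-high: 844 = 4 + 3·5^1 + 3·5^2 + 1·5^3 + 1·5^4. Digit sequence: (4, 3, 3, 1, 1).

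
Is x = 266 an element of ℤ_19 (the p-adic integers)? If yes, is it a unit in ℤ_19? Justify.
x ∈ ℤ_19 but not a unit; v_19(x) = 1 > 0

ℤ_19 = {x ∈ ℚ_19 : v_19(x) ≥ 0} and ℤ_19^× = {x ∈ ℤ_19 : v_19(x) = 0}. Here v_19(266) = v_19(num) − v_19(den) = 1; compare against these criteria.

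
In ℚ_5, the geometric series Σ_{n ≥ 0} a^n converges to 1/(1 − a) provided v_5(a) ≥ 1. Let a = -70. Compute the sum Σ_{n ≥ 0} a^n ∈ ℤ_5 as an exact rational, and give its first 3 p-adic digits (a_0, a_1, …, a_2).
Σ a^n = 1/(1 − a) = 1/71;  first 3 digits = (1, 1, 3)

v_5(a) = 1 ≥ 1, so the series converges in ℤ_5 to 1/(1 − a) = 1/(1 − (-70)) = 1/71. Expand this rational in ℤ_5: compute digits iteratively via d_i = x_i mod 5, x_{i+1} = (x_i − d_i)/5. The first 3 digits are (1, 1, 3).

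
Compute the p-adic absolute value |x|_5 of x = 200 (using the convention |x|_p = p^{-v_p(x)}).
|200|_5 = 1/25

Step 1 — compute v_5(x) by factoring powers of 5 out of the numerator and denominator: v_5(200) = 2. Step 2 — apply |x|_p = p^{-v_p(x)} = 5^{-2} = 1/25.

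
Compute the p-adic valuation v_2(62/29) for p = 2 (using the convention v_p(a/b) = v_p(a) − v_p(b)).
v_2(62/29) = 1

Factor powers of 2 from the numerator and denominator of the reduced fraction: 62 = 2^1 · 31 and 29 = 2^0 · 29. Apply v_p(a/b) = v_p(a) − v_p(b): v_2(62/29) = 1 − 0 = 1.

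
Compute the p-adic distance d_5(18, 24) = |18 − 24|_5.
d_5(18, 24) = 1

Step 1 — x − y = 18 − 24 = -6. Step 2 — v_5(-6) = 0 (factor: -6 = −(5^0 · 6); the sign does not affect v_p). Step 3 — |x − y|_5 = 5^{0} = 1.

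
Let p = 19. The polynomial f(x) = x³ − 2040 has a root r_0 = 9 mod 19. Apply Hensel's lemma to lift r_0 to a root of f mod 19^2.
r_1 = 313 (mod 361)

Hensel: r_{i+1} = r_i − f(r_i)/f′(r_i) mod 19^{i+2}, where f′(x) = 3x². Iterate:
  r_0 = 9 (mod 19)
  r_1 = 313 (mod 361)
Final: r = 313 with f(r) ≡ 0 mod 19^2.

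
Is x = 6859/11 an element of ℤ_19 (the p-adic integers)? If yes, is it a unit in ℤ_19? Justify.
x ∈ ℤ_19 but not a unit; v_19(x) = 3 > 0

ℤ_19 = {x ∈ ℚ_19 : v_19(x) ≥ 0} and ℤ_19^× = {x ∈ ℤ_19 : v_19(x) = 0}. Here v_19(6859/11) = v_19(num) − v_19(den) = 3; compare against these criteria.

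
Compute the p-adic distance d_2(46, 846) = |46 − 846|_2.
d_2(46, 846) = 1/32

Step 1 — x − y = 46 − 846 = -800. Step 2 — v_2(-800) = 5 (factor: -800 = −(2^5 · 25); the sign does not affect v_p). Step 3 — |x − y|_2 = 2^{-5} = 1/32.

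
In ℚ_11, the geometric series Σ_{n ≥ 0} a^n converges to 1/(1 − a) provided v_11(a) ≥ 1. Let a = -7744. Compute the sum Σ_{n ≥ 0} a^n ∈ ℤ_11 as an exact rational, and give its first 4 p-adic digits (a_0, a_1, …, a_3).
Σ a^n = 1/(1 − a) = 1/7745;  first 4 digits = (1, 0, 2, 5)

v_11(a) = 2 ≥ 1, so the series converges in ℤ_11 to 1/(1 − a) = 1/(1 − (-7744)) = 1/7745. Expand this rational in ℤ_11: compute digits iteratively via d_i = x_i mod 11, x_{i+1} = (x_i − d_i)/11. The first 4 digits are (1, 0, 2, 5).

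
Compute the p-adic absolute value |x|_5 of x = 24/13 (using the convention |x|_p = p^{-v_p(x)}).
|24/13|_5 = 1

Step 1 — compute v_5(x) by factoring powers of 5 out of the numerator and denominator: v_5(24/13) = 0. Step 2 — apply |x|_p = p^{-v_p(x)} = 5^{0} = 1.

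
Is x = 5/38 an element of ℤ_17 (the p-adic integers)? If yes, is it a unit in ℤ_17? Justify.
x ∈ ℤ_17^× (unit); v_17(x) = 0

ℤ_17 = {x ∈ ℚ_17 : v_17(x) ≥ 0} and ℤ_17^× = {x ∈ ℤ_17 : v_17(x) = 0}. Here v_17(5/38) = v_17(num) − v_17(den) = 0; compare against these criteria.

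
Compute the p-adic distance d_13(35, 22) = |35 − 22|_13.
d_13(35, 22) = 1/13

Step 1 — x − y = 35 − 22 = 13. Step 2 — v_13(13) = 1 (factor: 13 = (13^1 · 1); the sign does not affect v_p). Step 3 — |x − y|_13 = 13^{-1} = 1/13.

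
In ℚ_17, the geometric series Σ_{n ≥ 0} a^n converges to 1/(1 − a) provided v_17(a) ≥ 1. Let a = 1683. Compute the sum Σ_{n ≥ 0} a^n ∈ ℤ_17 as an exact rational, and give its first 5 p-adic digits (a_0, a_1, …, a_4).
Σ a^n = 1/(1 − a) = -1/1682;  first 5 digits = (1, 14, 14, 5, 3)

v_17(a) = 1 ≥ 1, so the series converges in ℤ_17 to 1/(1 − a) = 1/(1 − 1683) = -1/1682. Expand this rational in ℤ_17: compute digits iteratively via d_i = x_i mod 17, x_{i+1} = (x_i − d_i)/17. The first 5 digits are (1, 14, 14, 5, 3).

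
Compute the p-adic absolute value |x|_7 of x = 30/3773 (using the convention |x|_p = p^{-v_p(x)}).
|30/3773|_7 = 343

Step 1 — compute v_7(x) by factoring powers of 7 out of the numerator and denominator: v_7(30/3773) = -3. Step 2 — apply |x|_p = p^{-v_p(x)} = 7^{3} = 343.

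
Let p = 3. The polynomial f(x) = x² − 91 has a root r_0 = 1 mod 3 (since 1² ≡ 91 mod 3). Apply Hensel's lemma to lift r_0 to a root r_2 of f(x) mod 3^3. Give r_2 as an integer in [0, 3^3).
r_2 = 19 (mod 27)

Hensel's recurrence: r_{i+1} = r_i − f(r_i)·(f′(r_i))^{-1} mod 3^{i+2}, with f′(x) = 2x. Iterate:
  r_0 = 1 (mod 3)
  r_1 = 1 (mod 9)
  r_2 = 19 (mod 27)
Final: r_2 = 19, and one checks f(r_2) ≡ 0 mod 3^3.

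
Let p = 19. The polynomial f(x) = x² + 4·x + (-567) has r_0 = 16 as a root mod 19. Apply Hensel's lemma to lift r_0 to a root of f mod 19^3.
r_2 = 2600 (mod 6859)

Hensel: r_{i+1} = r_i − f(r_i)·(f′(r_i))^{-1} mod 19^{i+2}, f′(x) = 2x + 4. Iterate:
  r_0 = 16 (mod 19)
  r_1 = 73 (mod 361)
  r_2 = 2600 (mod 6859)
Final: r = 2600 satisfies f(r) ≡ 0 mod 19^3.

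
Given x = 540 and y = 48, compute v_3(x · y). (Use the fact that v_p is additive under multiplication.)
v_3(25920) = 4

v_p(x) = 3 (factor: 540 = 3^3 · 20); v_p(y) = 1 (factor: 48 = 3^1 · 16). Additivity: v_p(xy) = v_p(x) + v_p(y) = 3 + 1 = 4. (Direct check: xy = 25920 = 3^4 · (320).)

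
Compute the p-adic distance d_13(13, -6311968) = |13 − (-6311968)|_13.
d_13(13, -6311968) = 1/371293

Step 1 — x − y = 13 − (-6311968) = 6311981. Step 2 — v_13(6311981) = 5 (factor: 6311981 = (13^5 · 17); the sign does not affect v_p). Step 3 — |x − y|_13 = 13^{-5} = 1/371293.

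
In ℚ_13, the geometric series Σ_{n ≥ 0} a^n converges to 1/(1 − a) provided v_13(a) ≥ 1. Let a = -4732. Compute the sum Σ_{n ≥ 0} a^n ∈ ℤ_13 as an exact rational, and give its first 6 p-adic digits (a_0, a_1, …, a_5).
Σ a^n = 1/(1 − a) = 1/4733;  first 6 digits = (1, 0, 11, 10, 3, 8)

v_13(a) = 2 ≥ 1, so the series converges in ℤ_13 to 1/(1 − a) = 1/(1 − (-4732)) = 1/4733. Expand this rational in ℤ_13: compute digits iteratively via d_i = x_i mod 13, x_{i+1} = (x_i − d_i)/13. The first 6 digits are (1, 0, 11, 10, 3, 8).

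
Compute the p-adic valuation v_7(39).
v_7(39) = 0

v_7(n) is the largest exponent k such that 7^k divides n. Factor out: 39 = 7^0 · 39. (Sign doesn't affect v_p.) So v_7(39) = 0.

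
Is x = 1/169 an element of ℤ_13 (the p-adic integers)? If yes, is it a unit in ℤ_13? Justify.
x ∉ ℤ_13 (v_13(x) = -2 < 0)

ℤ_13 = {x ∈ ℚ_13 : v_13(x) ≥ 0} and ℤ_13^× = {x ∈ ℤ_13 : v_13(x) = 0}. Here v_13(1/169) = v_13(num) − v_13(den) = -2; compare against these criteria.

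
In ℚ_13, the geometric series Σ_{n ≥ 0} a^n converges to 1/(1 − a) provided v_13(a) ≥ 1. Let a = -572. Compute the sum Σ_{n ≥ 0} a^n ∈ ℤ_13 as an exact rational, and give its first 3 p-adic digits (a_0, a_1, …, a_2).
Σ a^n = 1/(1 − a) = 1/573;  first 3 digits = (1, 8, 8)

v_13(a) = 1 ≥ 1, so the series converges in ℤ_13 to 1/(1 − a) = 1/(1 − (-572)) = 1/573. Expand this rational in ℤ_13: compute digits iteratively via d_i = x_i mod 13, x_{i+1} = (x_i − d_i)/13. The first 3 digits are (1, 8, 8).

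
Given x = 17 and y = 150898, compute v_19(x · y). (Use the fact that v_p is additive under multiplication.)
v_19(2565266) = 3

v_p(x) = 0 (factor: 17 = 19^0 · 17); v_p(y) = 3 (factor: 150898 = 19^3 · 22). Additivity: v_p(xy) = v_p(x) + v_p(y) = 0 + 3 = 3. (Direct check: xy = 2565266 = 19^3 · (374).)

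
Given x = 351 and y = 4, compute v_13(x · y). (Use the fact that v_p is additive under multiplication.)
v_13(1404) = 1

v_p(x) = 1 (factor: 351 = 13^1 · 27); v_p(y) = 0 (factor: 4 = 13^0 · 4). Additivity: v_p(xy) = v_p(x) + v_p(y) = 1 + 0 = 1. (Direct check: xy = 1404 = 13^1 · (108).)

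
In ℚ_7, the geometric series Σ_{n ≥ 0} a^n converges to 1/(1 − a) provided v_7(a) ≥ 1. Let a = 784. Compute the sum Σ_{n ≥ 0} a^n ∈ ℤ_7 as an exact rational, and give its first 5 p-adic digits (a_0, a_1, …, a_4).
Σ a^n = 1/(1 − a) = -1/783;  first 5 digits = (1, 0, 2, 2, 4)

v_7(a) = 2 ≥ 1, so the series converges in ℤ_7 to 1/(1 − a) = 1/(1 − 784) = -1/783. Expand this rational in ℤ_7: compute digits iteratively via d_i = x_i mod 7, x_{i+1} = (x_i − d_i)/7. The first 5 digits are (1, 0, 2, 2, 4).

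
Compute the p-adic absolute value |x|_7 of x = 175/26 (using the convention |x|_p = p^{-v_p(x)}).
|175/26|_7 = 1/7

Step 1 — compute v_7(x) by factoring powers of 7 out of the numerator and denominator: v_7(175/26) = 1. Step 2 — apply |x|_p = p^{-v_p(x)} = 7^{-1} = 1/7.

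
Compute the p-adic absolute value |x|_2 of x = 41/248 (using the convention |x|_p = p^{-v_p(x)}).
|41/248|_2 = 8

Step 1 — compute v_2(x) by factoring powers of 2 out of the numerator and denominator: v_2(41/248) = -3. Step 2 — apply |x|_p = p^{-v_p(x)} = 2^{3} = 8.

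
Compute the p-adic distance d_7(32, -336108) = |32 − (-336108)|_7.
d_7(32, -336108) = 1/16807

Step 1 — x − y = 32 − (-336108) = 336140. Step 2 — v_7(336140) = 5 (factor: 336140 = (7^5 · 20); the sign does not affect v_p). Step 3 — |x − y|_7 = 7^{-5} = 1/16807.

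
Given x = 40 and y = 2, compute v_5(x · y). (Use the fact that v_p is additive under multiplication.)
v_5(80) = 1

v_p(x) = 1 (factor: 40 = 5^1 · 8); v_p(y) = 0 (factor: 2 = 5^0 · 2). Additivity: v_p(xy) = v_p(x) + v_p(y) = 1 + 0 = 1. (Direct check: xy = 80 = 5^1 · (16).)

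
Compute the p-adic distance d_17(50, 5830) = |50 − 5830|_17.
d_17(50, 5830) = 1/289

Step 1 — x − y = 50 − 5830 = -5780. Step 2 — v_17(-5780) = 2 (factor: -5780 = −(17^2 · 20); the sign does not affect v_p). Step 3 — |x − y|_17 = 17^{-2} = 1/289.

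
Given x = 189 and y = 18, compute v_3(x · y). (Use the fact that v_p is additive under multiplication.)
v_3(3402) = 5

v_p(x) = 3 (factor: 189 = 3^3 · 7); v_p(y) = 2 (factor: 18 = 3^2 · 2). Additivity: v_p(xy) = v_p(x) + v_p(y) = 3 + 2 = 5. (Direct check: xy = 3402 = 3^5 · (14).)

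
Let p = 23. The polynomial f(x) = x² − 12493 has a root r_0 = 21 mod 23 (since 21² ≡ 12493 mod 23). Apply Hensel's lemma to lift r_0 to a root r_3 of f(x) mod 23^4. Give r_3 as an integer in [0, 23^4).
r_3 = 269972 (mod 279841)

Hensel's recurrence: r_{i+1} = r_i − f(r_i)·(f′(r_i))^{-1} mod 23^{i+2}, with f′(x) = 2x. Iterate:
  r_0 = 21 (mod 23)
  r_1 = 182 (mod 529)
  r_2 = 2298 (mod 12167)
  r_3 = 269972 (mod 279841)
Final: r_3 = 269972, and one checks f(r_3) ≡ 0 mod 23^4.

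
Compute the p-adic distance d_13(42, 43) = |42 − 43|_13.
d_13(42, 43) = 1

Step 1 — x − y = 42 − 43 = -1. Step 2 — v_13(-1) = 0 (factor: -1 = −(13^0 · 1); the sign does not affect v_p). Step 3 — |x − y|_13 = 13^{0} = 1.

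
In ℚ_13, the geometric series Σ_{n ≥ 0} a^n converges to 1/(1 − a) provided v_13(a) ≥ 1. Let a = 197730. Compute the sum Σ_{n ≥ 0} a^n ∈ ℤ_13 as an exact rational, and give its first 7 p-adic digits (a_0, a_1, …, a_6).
Σ a^n = 1/(1 − a) = -1/197729;  first 7 digits = (1, 0, 0, 12, 6, 0, 1)

v_13(a) = 3 ≥ 1, so the series converges in ℤ_13 to 1/(1 − a) = 1/(1 − 197730) = -1/197729. Expand this rational in ℤ_13: compute digits iteratively via d_i = x_i mod 13, x_{i+1} = (x_i − d_i)/13. The first 7 digits are (1, 0, 0, 12, 6, 0, 1).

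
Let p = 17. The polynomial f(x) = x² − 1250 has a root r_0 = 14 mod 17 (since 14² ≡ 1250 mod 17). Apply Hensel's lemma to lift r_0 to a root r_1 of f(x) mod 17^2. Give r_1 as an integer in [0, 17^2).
r_1 = 31 (mod 289)

Hensel's recurrence: r_{i+1} = r_i − f(r_i)·(f′(r_i))^{-1} mod 17^{i+2}, with f′(x) = 2x. Iterate:
  r_0 = 14 (mod 17)
  r_1 = 31 (mod 289)
Final: r_1 = 31, and one checks f(r_1) ≡ 0 mod 17^2.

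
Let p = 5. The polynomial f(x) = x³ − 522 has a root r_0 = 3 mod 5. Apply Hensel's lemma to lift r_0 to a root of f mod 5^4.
r_3 = 488 (mod 625)

Hensel: r_{i+1} = r_i − f(r_i)/f′(r_i) mod 5^{i+2}, where f′(x) = 3x². Iterate:
  r_0 = 3 (mod 5)
  r_1 = 13 (mod 25)
  r_2 = 113 (mod 125)
  r_3 = 488 (mod 625)
Final: r = 488 with f(r) ≡ 0 mod 5^4.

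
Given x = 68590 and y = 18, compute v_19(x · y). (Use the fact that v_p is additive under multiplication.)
v_19(1234620) = 3

v_p(x) = 3 (factor: 68590 = 19^3 · 10); v_p(y) = 0 (factor: 18 = 19^0 · 18). Additivity: v_p(xy) = v_p(x) + v_p(y) = 3 + 0 = 3. (Direct check: xy = 1234620 = 19^3 · (180).)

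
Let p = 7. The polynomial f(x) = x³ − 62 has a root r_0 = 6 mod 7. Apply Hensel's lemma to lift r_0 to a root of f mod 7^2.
r_1 = 20 (mod 49)

Hensel: r_{i+1} = r_i − f(r_i)/f′(r_i) mod 7^{i+2}, where f′(x) = 3x². Iterate:
  r_0 = 6 (mod 7)
  r_1 = 20 (mod 49)
Final: r = 20 with f(r) ≡ 0 mod 7^2.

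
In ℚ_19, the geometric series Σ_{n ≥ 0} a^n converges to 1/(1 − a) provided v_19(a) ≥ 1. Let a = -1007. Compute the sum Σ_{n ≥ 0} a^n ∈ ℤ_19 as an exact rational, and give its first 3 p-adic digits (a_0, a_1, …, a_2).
Σ a^n = 1/(1 − a) = 1/1008;  first 3 digits = (1, 4, 13)

v_19(a) = 1 ≥ 1, so the series converges in ℤ_19 to 1/(1 − a) = 1/(1 − (-1007)) = 1/1008. Expand this rational in ℤ_19: compute digits iteratively via d_i = x_i mod 19, x_{i+1} = (x_i − d_i)/19. The first 3 digits are (1, 4, 13).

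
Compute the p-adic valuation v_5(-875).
v_5(-875) = 3

v_5(n) is the largest exponent k such that 5^k divides n. Factor out: -875 = -5^3 · 7. (Sign doesn't affect v_p.) So v_5(-875) = 3.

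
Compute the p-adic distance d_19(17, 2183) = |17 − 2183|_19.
d_19(17, 2183) = 1/361

Step 1 — x − y = 17 − 2183 = -2166. Step 2 — v_19(-2166) = 2 (factor: -2166 = −(19^2 · 6); the sign does not affect v_p). Step 3 — |x − y|_19 = 19^{-2} = 1/361.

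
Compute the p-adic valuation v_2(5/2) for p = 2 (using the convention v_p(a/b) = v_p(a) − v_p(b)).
v_2(5/2) = -1

Factor powers of 2 from the numerator and denominator of the reduced fraction: 5 = 2^0 · 5 and 2 = 2^1 · 1. Apply v_p(a/b) = v_p(a) − v_p(b): v_2(5/2) = 0 − 1 = -1.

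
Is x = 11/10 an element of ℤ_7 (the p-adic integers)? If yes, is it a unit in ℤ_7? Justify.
x ∈ ℤ_7^× (unit); v_7(x) = 0

ℤ_7 = {x ∈ ℚ_7 : v_7(x) ≥ 0} and ℤ_7^× = {x ∈ ℤ_7 : v_7(x) = 0}. Here v_7(11/10) = v_7(num) − v_7(den) = 0; compare against these criteria.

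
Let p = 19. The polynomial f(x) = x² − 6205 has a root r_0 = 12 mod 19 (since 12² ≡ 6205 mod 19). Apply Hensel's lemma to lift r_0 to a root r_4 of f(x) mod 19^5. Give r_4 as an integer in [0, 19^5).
r_4 = 81294 (mod 2476099)

Hensel's recurrence: r_{i+1} = r_i − f(r_i)·(f′(r_i))^{-1} mod 19^{i+2}, with f′(x) = 2x. Iterate:
  r_0 = 12 (mod 19)
  r_1 = 69 (mod 361)
  r_2 = 5845 (mod 6859)
  r_3 = 81294 (mod 130321)
  r_4 = 81294 (mod 2476099)
Final: r_4 = 81294, and one checks f(r_4) ≡ 0 mod 19^5.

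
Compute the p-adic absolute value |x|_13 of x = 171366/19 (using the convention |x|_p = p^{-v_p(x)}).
|171366/19|_13 = 1/28561

Step 1 — compute v_13(x) by factoring powers of 13 out of the numerator and denominator: v_13(171366/19) = 4. Step 2 — apply |x|_p = p^{-v_p(x)} = 13^{-4} = 1/28561.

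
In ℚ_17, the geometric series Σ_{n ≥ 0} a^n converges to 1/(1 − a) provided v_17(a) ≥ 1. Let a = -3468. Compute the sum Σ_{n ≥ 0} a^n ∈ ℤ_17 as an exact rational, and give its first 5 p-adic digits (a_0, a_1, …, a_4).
Σ a^n = 1/(1 − a) = 1/3469;  first 5 digits = (1, 0, 5, 16, 7)

v_17(a) = 2 ≥ 1, so the series converges in ℤ_17 to 1/(1 − a) = 1/(1 − (-3468)) = 1/3469. Expand this rational in ℤ_17: compute digits iteratively via d_i = x_i mod 17, x_{i+1} = (x_i − d_i)/17. The first 5 digits are (1, 0, 5, 16, 7).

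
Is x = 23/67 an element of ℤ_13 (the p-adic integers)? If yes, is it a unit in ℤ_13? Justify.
x ∈ ℤ_13^× (unit); v_13(x) = 0

ℤ_13 = {x ∈ ℚ_13 : v_13(x) ≥ 0} and ℤ_13^× = {x ∈ ℤ_13 : v_13(x) = 0}. Here v_13(23/67) = v_13(num) − v_13(den) = 0; compare against these criteria.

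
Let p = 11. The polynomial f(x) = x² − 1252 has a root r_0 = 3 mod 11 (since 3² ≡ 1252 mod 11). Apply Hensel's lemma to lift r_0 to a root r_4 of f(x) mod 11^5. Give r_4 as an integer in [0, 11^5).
r_4 = 136799 (mod 161051)

Hensel's recurrence: r_{i+1} = r_i − f(r_i)·(f′(r_i))^{-1} mod 11^{i+2}, with f′(x) = 2x. Iterate:
  r_0 = 3 (mod 11)
  r_1 = 69 (mod 121)
  r_2 = 1037 (mod 1331)
  r_3 = 5030 (mod 14641)
  r_4 = 136799 (mod 161051)
Final: r_4 = 136799, and one checks f(r_4) ≡ 0 mod 11^5.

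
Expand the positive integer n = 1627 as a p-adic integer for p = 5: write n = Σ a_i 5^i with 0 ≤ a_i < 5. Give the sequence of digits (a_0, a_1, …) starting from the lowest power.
(a_0, a_1, …) = (2, 0, 0, 3, 2)

Repeated division by 5 gives the digits low-to-high: 1627 = 2 + 3·5^3 + 2·5^4. Digit sequence: (2, 0, 0, 3, 2).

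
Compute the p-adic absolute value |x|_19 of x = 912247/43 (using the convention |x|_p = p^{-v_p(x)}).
|912247/43|_19 = 1/130321

Step 1 — compute v_19(x) by factoring powers of 19 out of the numerator and denominator: v_19(912247/43) = 4. Step 2 — apply |x|_p = p^{-v_p(x)} = 19^{-4} = 1/130321.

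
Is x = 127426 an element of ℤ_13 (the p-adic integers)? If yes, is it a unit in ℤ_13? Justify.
x ∈ ℤ_13 but not a unit; v_13(x) = 3 > 0

ℤ_13 = {x ∈ ℚ_13 : v_13(x) ≥ 0} and ℤ_13^× = {x ∈ ℤ_13 : v_13(x) = 0}. Here v_13(127426) = v_13(num) − v_13(den) = 3; compare against these criteria.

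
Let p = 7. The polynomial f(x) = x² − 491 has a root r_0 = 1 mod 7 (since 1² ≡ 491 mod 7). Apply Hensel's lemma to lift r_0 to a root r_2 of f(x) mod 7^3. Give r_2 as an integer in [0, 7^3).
r_2 = 246 (mod 343)

Hensel's recurrence: r_{i+1} = r_i − f(r_i)·(f′(r_i))^{-1} mod 7^{i+2}, with f′(x) = 2x. Iterate:
  r_0 = 1 (mod 7)
  r_1 = 1 (mod 49)
  r_2 = 246 (mod 343)
Final: r_2 = 246, and one checks f(r_2) ≡ 0 mod 7^3.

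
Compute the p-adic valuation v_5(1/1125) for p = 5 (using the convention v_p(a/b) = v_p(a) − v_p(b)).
v_5(1/1125) = -3

Factor powers of 5 from the numerator and denominator of the reduced fraction: 1 = 5^0 · 1 and 1125 = 5^3 · 9. Apply v_p(a/b) = v_p(a) − v_p(b): v_5(1/1125) = 0 − 3 = -3.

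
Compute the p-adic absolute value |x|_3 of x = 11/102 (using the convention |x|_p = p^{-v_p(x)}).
|11/102|_3 = 3

Step 1 — compute v_3(x) by factoring powers of 3 out of the numerator and denominator: v_3(11/102) = -1. Step 2 — apply |x|_p = p^{-v_p(x)} = 3^{1} = 3.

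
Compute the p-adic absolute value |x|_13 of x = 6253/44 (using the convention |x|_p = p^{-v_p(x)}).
|6253/44|_13 = 1/169

Step 1 — compute v_13(x) by factoring powers of 13 out of the numerator and denominator: v_13(6253/44) = 2. Step 2 — apply |x|_p = p^{-v_p(x)} = 13^{-2} = 1/169.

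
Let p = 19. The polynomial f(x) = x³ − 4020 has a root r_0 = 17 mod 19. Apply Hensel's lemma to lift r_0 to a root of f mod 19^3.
r_2 = 3703 (mod 6859)

Hensel: r_{i+1} = r_i − f(r_i)/f′(r_i) mod 19^{i+2}, where f′(x) = 3x². Iterate:
  r_0 = 17 (mod 19)
  r_1 = 93 (mod 361)
  r_2 = 3703 (mod 6859)
Final: r = 3703 with f(r) ≡ 0 mod 19^3.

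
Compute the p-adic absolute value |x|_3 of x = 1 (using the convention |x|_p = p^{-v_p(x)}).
|1|_3 = 1

Step 1 — compute v_3(x) by factoring powers of 3 out of the numerator and denominator: v_3(1) = 0. Step 2 — apply |x|_p = p^{-v_p(x)} = 3^{0} = 1.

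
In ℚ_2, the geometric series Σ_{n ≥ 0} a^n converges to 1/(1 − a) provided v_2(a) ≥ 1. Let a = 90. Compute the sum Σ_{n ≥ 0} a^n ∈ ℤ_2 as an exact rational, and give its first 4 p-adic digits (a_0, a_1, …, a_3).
Σ a^n = 1/(1 − a) = -1/89;  first 4 digits = (1, 1, 1, 0)

v_2(a) = 1 ≥ 1, so the series converges in ℤ_2 to 1/(1 − a) = 1/(1 − 90) = -1/89. Expand this rational in ℤ_2: compute digits iteratively via d_i = x_i mod 2, x_{i+1} = (x_i − d_i)/2. The first 4 digits are (1, 1, 1, 0).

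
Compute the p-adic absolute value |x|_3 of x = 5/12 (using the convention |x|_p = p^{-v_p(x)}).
|5/12|_3 = 3

Step 1 — compute v_3(x) by factoring powers of 3 out of the numerator and denominator: v_3(5/12) = -1. Step 2 — apply |x|_p = p^{-v_p(x)} = 3^{1} = 3.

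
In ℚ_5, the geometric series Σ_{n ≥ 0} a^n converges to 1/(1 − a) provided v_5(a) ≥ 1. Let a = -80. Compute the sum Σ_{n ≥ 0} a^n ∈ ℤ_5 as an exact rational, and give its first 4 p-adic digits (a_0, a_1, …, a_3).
Σ a^n = 1/(1 − a) = 1/81;  first 4 digits = (1, 4, 2, 4)

v_5(a) = 1 ≥ 1, so the series converges in ℤ_5 to 1/(1 − a) = 1/(1 − (-80)) = 1/81. Expand this rational in ℤ_5: compute digits iteratively via d_i = x_i mod 5, x_{i+1} = (x_i − d_i)/5. The first 4 digits are (1, 4, 2, 4).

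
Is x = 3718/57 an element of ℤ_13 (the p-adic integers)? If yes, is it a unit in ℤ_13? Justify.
x ∈ ℤ_13 but not a unit; v_13(x) = 2 > 0

ℤ_13 = {x ∈ ℚ_13 : v_13(x) ≥ 0} and ℤ_13^× = {x ∈ ℤ_13 : v_13(x) = 0}. Here v_13(3718/57) = v_13(num) − v_13(den) = 2; compare against these criteria.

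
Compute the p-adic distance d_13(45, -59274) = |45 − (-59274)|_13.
d_13(45, -59274) = 1/2197

Step 1 — x − y = 45 − (-59274) = 59319. Step 2 — v_13(59319) = 3 (factor: 59319 = (13^3 · 27); the sign does not affect v_p). Step 3 — |x − y|_13 = 13^{-3} = 1/2197.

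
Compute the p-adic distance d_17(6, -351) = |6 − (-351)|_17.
d_17(6, -351) = 1/17

Step 1 — x − y = 6 − (-351) = 357. Step 2 — v_17(357) = 1 (factor: 357 = (17^1 · 21); the sign does not affect v_p). Step 3 — |x − y|_17 = 17^{-1} = 1/17.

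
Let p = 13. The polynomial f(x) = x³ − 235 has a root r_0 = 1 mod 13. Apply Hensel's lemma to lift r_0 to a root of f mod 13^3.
r_2 = 586 (mod 2197)

Hensel: r_{i+1} = r_i − f(r_i)/f′(r_i) mod 13^{i+2}, where f′(x) = 3x². Iterate:
  r_0 = 1 (mod 13)
  r_1 = 79 (mod 169)
  r_2 = 586 (mod 2197)
Final: r = 586 with f(r) ≡ 0 mod 13^3.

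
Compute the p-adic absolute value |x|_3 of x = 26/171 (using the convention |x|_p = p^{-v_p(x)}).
|26/171|_3 = 9

Step 1 — compute v_3(x) by factoring powers of 3 out of the numerator and denominator: v_3(26/171) = -2. Step 2 — apply |x|_p = p^{-v_p(x)} = 3^{2} = 9.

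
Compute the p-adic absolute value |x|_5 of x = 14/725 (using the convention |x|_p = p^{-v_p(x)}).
|14/725|_5 = 25

Step 1 — compute v_5(x) by factoring powers of 5 out of the numerator and denominator: v_5(14/725) = -2. Step 2 — apply |x|_p = p^{-v_p(x)} = 5^{2} = 25.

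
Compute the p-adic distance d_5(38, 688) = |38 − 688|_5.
d_5(38, 688) = 1/25

Step 1 — x − y = 38 − 688 = -650. Step 2 — v_5(-650) = 2 (factor: -650 = −(5^2 · 26); the sign does not affect v_p). Step 3 — |x − y|_5 = 5^{-2} = 1/25.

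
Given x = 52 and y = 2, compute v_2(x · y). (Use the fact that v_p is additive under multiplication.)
v_2(104) = 3

v_p(x) = 2 (factor: 52 = 2^2 · 13); v_p(y) = 1 (factor: 2 = 2^1 · 1). Additivity: v_p(xy) = v_p(x) + v_p(y) = 2 + 1 = 3. (Direct check: xy = 104 = 2^3 · (13).)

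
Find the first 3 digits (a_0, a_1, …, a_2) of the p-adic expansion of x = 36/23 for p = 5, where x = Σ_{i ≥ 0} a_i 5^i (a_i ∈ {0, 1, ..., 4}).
(a_0, …, a_2) = (2, 1, 0)

v_5(36/23) = 0 (numerator and denominator both coprime to 5), so x ∈ ℤ_5^×. Compute digits iteratively via a_i = x_i mod 5, x_{i+1} = (x_i − a_i)/5, with x_0 = x:
  x_0 = 36/23;  a_0 = 2;  x_1 = (x_0 − 2)/5 = -2/23
  x_1 = -2/23;  a_1 = 1;  x_2 = (x_1 − 1)/5 = -5/23
  x_2 = -5/23;  a_2 = 0;  x_3 = (x_2 − 0)/5 = -1/23
Digits: (2, 1, 0).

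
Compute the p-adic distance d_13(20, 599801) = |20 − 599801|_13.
d_13(20, 599801) = 1/28561

Step 1 — x − y = 20 − 599801 = -599781. Step 2 — v_13(-599781) = 4 (factor: -599781 = −(13^4 · 21); the sign does not affect v_p). Step 3 — |x − y|_13 = 13^{-4} = 1/28561.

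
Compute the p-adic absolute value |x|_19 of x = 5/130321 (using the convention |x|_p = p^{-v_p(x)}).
|5/130321|_19 = 130321

Step 1 — compute v_19(x) by factoring powers of 19 out of the numerator and denominator: v_19(5/130321) = -4. Step 2 — apply |x|_p = p^{-v_p(x)} = 19^{4} = 130321.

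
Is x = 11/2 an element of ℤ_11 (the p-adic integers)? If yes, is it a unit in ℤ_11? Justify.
x ∈ ℤ_11 but not a unit; v_11(x) = 1 > 0

ℤ_11 = {x ∈ ℚ_11 : v_11(x) ≥ 0} and ℤ_11^× = {x ∈ ℤ_11 : v_11(x) = 0}. Here v_11(11/2) = v_11(num) − v_11(den) = 1; compare against these criteria.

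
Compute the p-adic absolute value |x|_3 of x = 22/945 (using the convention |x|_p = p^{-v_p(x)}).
|22/945|_3 = 27

Step 1 — compute v_3(x) by factoring powers of 3 out of the numerator and denominator: v_3(22/945) = -3. Step 2 — apply |x|_p = p^{-v_p(x)} = 3^{3} = 27.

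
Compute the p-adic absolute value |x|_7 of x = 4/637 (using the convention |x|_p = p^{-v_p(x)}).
|4/637|_7 = 49

Step 1 — compute v_7(x) by factoring powers of 7 out of the numerator and denominator: v_7(4/637) = -2. Step 2 — apply |x|_p = p^{-v_p(x)} = 7^{2} = 49.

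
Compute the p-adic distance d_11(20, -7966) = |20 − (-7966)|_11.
d_11(20, -7966) = 1/1331

Step 1 — x − y = 20 − (-7966) = 7986. Step 2 — v_11(7986) = 3 (factor: 7986 = (11^3 · 6); the sign does not affect v_p). Step 3 — |x − y|_11 = 11^{-3} = 1/1331.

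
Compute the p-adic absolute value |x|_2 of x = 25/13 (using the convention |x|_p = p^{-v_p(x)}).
|25/13|_2 = 1

Step 1 — compute v_2(x) by factoring powers of 2 out of the numerator and denominator: v_2(25/13) = 0. Step 2 — apply |x|_p = p^{-v_p(x)} = 2^{0} = 1.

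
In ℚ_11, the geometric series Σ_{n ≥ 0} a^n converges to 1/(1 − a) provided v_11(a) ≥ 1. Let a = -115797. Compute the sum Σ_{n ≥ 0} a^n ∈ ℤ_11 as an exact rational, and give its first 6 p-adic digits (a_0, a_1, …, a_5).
Σ a^n = 1/(1 − a) = 1/115798;  first 6 digits = (1, 0, 0, 1, 3, 10)

v_11(a) = 3 ≥ 1, so the series converges in ℤ_11 to 1/(1 − a) = 1/(1 − (-115797)) = 1/115798. Expand this rational in ℤ_11: compute digits iteratively via d_i = x_i mod 11, x_{i+1} = (x_i − d_i)/11. The first 6 digits are (1, 0, 0, 1, 3, 10).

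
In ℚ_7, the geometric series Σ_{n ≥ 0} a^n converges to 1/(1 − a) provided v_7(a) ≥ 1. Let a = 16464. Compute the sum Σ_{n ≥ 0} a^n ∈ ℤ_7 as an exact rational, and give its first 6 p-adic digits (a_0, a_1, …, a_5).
Σ a^n = 1/(1 − a) = -1/16463;  first 6 digits = (1, 0, 0, 6, 6, 0)

v_7(a) = 3 ≥ 1, so the series converges in ℤ_7 to 1/(1 − a) = 1/(1 − 16464) = -1/16463. Expand this rational in ℤ_7: compute digits iteratively via d_i = x_i mod 7, x_{i+1} = (x_i − d_i)/7. The first 6 digits are (1, 0, 0, 6, 6, 0).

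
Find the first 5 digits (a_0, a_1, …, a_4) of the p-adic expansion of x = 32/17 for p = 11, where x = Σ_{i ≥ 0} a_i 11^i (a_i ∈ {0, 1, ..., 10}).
(a_0, …, a_4) = (9, 0, 9, 5, 4)

v_11(32/17) = 0 (numerator and denominator both coprime to 11), so x ∈ ℤ_11^×. Compute digits iteratively via a_i = x_i mod 11, x_{i+1} = (x_i − a_i)/11, with x_0 = x:
  x_0 = 32/17;  a_0 = 9;  x_1 = (x_0 − 9)/11 = -11/17
  x_1 = -11/17;  a_1 = 0;  x_2 = (x_1 − 0)/11 = -1/17
  x_2 = -1/17;  a_2 = 9;  x_3 = (x_2 − 9)/11 = -14/17
  x_3 = -14/17;  a_3 = 5;  x_4 = (x_3 − 5)/11 = -9/17
  x_4 = -9/17;  a_4 = 4;  x_5 = (x_4 − 4)/11 = -7/17
Digits: (9, 0, 9, 5, 4).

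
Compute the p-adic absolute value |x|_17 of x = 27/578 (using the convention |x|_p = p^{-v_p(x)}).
|27/578|_17 = 289

Step 1 — compute v_17(x) by factoring powers of 17 out of the numerator and denominator: v_17(27/578) = -2. Step 2 — apply |x|_p = p^{-v_p(x)} = 17^{2} = 289.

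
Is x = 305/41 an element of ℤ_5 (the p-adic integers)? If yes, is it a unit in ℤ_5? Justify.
x ∈ ℤ_5 but not a unit; v_5(x) = 1 > 0

ℤ_5 = {x ∈ ℚ_5 : v_5(x) ≥ 0} and ℤ_5^× = {x ∈ ℤ_5 : v_5(x) = 0}. Here v_5(305/41) = v_5(num) − v_5(den) = 1; compare against these criteria.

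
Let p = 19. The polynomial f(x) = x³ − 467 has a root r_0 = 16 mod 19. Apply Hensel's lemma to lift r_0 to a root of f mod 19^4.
r_3 = 120001 (mod 130321)

Hensel: r_{i+1} = r_i − f(r_i)/f′(r_i) mod 19^{i+2}, where f′(x) = 3x². Iterate:
  r_0 = 16 (mod 19)
  r_1 = 149 (mod 361)
  r_2 = 3398 (mod 6859)
  r_3 = 120001 (mod 130321)
Final: r = 120001 with f(r) ≡ 0 mod 19^4.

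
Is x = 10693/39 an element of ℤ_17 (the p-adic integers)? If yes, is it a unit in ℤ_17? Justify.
x ∈ ℤ_17 but not a unit; v_17(x) = 2 > 0

ℤ_17 = {x ∈ ℚ_17 : v_17(x) ≥ 0} and ℤ_17^× = {x ∈ ℤ_17 : v_17(x) = 0}. Here v_17(10693/39) = v_17(num) − v_17(den) = 2; compare against these criteria.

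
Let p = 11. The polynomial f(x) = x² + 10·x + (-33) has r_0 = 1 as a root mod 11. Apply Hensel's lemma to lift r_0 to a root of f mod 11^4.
r_3 = 9945 (mod 14641)

Hensel: r_{i+1} = r_i − f(r_i)·(f′(r_i))^{-1} mod 11^{i+2}, f′(x) = 2x + 10. Iterate:
  r_0 = 1 (mod 11)
  r_1 = 23 (mod 121)
  r_2 = 628 (mod 1331)
  r_3 = 9945 (mod 14641)
Final: r = 9945 satisfies f(r) ≡ 0 mod 11^4.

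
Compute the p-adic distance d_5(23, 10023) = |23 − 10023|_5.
d_5(23, 10023) = 1/625

Step 1 — x − y = 23 − 10023 = -10000. Step 2 — v_5(-10000) = 4 (factor: -10000 = −(5^4 · 16); the sign does not affect v_p). Step 3 — |x − y|_5 = 5^{-4} = 1/625.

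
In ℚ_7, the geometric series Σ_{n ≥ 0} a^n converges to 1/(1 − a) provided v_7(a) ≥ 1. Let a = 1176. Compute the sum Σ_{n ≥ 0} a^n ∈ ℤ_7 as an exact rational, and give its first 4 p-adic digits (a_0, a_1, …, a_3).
Σ a^n = 1/(1 − a) = -1/1175;  first 4 digits = (1, 0, 3, 3)

v_7(a) = 2 ≥ 1, so the series converges in ℤ_7 to 1/(1 − a) = 1/(1 − 1176) = -1/1175. Expand this rational in ℤ_7: compute digits iteratively via d_i = x_i mod 7, x_{i+1} = (x_i − d_i)/7. The first 4 digits are (1, 0, 3, 3).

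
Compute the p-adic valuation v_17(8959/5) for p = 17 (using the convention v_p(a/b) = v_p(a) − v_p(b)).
v_17(8959/5) = 2

Factor powers of 17 from the numerator and denominator of the reduced fraction: 8959 = 17^2 · 31 and 5 = 17^0 · 5. Apply v_p(a/b) = v_p(a) − v_p(b): v_17(8959/5) = 2 − 0 = 2.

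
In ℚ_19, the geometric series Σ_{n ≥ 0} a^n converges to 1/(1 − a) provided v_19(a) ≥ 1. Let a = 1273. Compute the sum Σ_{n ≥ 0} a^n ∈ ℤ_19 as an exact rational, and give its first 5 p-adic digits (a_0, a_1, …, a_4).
Σ a^n = 1/(1 − a) = -1/1272;  first 5 digits = (1, 10, 8, 1, 2)

v_19(a) = 1 ≥ 1, so the series converges in ℤ_19 to 1/(1 − a) = 1/(1 − 1273) = -1/1272. Expand this rational in ℤ_19: compute digits iteratively via d_i = x_i mod 19, x_{i+1} = (x_i − d_i)/19. The first 5 digits are (1, 10, 8, 1, 2).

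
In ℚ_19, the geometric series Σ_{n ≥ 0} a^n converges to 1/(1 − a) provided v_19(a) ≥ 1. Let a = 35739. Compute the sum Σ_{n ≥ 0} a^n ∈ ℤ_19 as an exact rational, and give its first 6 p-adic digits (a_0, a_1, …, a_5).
Σ a^n = 1/(1 − a) = -1/35738;  first 6 digits = (1, 0, 4, 5, 16, 2)

v_19(a) = 2 ≥ 1, so the series converges in ℤ_19 to 1/(1 − a) = 1/(1 − 35739) = -1/35738. Expand this rational in ℤ_19: compute digits iteratively via d_i = x_i mod 19, x_{i+1} = (x_i − d_i)/19. The first 6 digits are (1, 0, 4, 5, 16, 2).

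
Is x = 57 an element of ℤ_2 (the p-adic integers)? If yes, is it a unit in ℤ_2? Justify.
x ∈ ℤ_2^× (unit); v_2(x) = 0

ℤ_2 = {x ∈ ℚ_2 : v_2(x) ≥ 0} and ℤ_2^× = {x ∈ ℤ_2 : v_2(x) = 0}. Here v_2(57) = v_2(num) − v_2(den) = 0; compare against these criteria.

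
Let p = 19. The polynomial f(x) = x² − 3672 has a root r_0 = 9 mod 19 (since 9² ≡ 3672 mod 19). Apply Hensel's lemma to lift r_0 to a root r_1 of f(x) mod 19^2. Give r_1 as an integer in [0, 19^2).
r_1 = 28 (mod 361)

Hensel's recurrence: r_{i+1} = r_i − f(r_i)·(f′(r_i))^{-1} mod 19^{i+2}, with f′(x) = 2x. Iterate:
  r_0 = 9 (mod 19)
  r_1 = 28 (mod 361)
Final: r_1 = 28, and one checks f(r_1) ≡ 0 mod 19^2.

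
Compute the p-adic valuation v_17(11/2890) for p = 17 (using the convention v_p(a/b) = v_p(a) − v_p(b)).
v_17(11/2890) = -2

Factor powers of 17 from the numerator and denominator of the reduced fraction: 11 = 17^0 · 11 and 2890 = 17^2 · 10. Apply v_p(a/b) = v_p(a) − v_p(b): v_17(11/2890) = 0 − 2 = -2.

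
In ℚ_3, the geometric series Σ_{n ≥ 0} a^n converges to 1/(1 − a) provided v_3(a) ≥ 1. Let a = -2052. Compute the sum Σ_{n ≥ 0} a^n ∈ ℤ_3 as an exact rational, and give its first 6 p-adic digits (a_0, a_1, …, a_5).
Σ a^n = 1/(1 − a) = 1/2053;  first 6 digits = (1, 0, 0, 2, 1, 0)

v_3(a) = 3 ≥ 1, so the series converges in ℤ_3 to 1/(1 − a) = 1/(1 − (-2052)) = 1/2053. Expand this rational in ℤ_3: compute digits iteratively via d_i = x_i mod 3, x_{i+1} = (x_i − d_i)/3. The first 6 digits are (1, 0, 0, 2, 1, 0).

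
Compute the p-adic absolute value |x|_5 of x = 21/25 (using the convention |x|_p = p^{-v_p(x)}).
|21/25|_5 = 25

Step 1 — compute v_5(x) by factoring powers of 5 out of the numerator and denominator: v_5(21/25) = -2. Step 2 — apply |x|_p = p^{-v_p(x)} = 5^{2} = 25.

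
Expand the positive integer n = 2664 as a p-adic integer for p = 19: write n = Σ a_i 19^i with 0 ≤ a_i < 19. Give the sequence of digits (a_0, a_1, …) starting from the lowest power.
(a_0, a_1, …) = (4, 7, 7)

Repeated division by 19 gives the digits low-to-high: 2664 = 4 + 7·19^1 + 7·19^2. Digit sequence: (4, 7, 7).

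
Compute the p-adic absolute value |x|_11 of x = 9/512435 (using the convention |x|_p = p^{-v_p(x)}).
|9/512435|_11 = 14641

Step 1 — compute v_11(x) by factoring powers of 11 out of the numerator and denominator: v_11(9/512435) = -4. Step 2 — apply |x|_p = p^{-v_p(x)} = 11^{4} = 14641.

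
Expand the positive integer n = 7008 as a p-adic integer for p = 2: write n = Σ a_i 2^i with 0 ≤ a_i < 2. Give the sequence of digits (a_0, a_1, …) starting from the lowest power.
(a_0, a_1, …) = (0, 0, 0, 0, 0, 1, 1, 0, 1, 1, 0, 1, 1)

Repeated division by 2 gives the digits low-to-high: 7008 = 1·2^5 + 1·2^6 + 1·2^8 + 1·2^9 + 1·2^11 + 1·2^12. Digit sequence: (0, 0, 0, 0, 0, 1, 1, 0, 1, 1, 0, 1, 1).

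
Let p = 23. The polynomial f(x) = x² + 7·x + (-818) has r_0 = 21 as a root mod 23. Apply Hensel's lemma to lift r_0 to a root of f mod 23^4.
r_3 = 169554 (mod 279841)

Hensel: r_{i+1} = r_i − f(r_i)·(f′(r_i))^{-1} mod 23^{i+2}, f′(x) = 2x + 7. Iterate:
  r_0 = 21 (mod 23)
  r_1 = 274 (mod 529)
  r_2 = 11383 (mod 12167)
  r_3 = 169554 (mod 279841)
Final: r = 169554 satisfies f(r) ≡ 0 mod 23^4.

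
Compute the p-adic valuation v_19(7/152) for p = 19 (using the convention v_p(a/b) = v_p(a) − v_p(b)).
v_19(7/152) = -1

Factor powers of 19 from the numerator and denominator of the reduced fraction: 7 = 19^0 · 7 and 152 = 19^1 · 8. Apply v_p(a/b) = v_p(a) − v_p(b): v_19(7/152) = 0 − 1 = -1.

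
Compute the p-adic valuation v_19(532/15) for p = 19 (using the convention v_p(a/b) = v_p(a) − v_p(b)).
v_19(532/15) = 1

Factor powers of 19 from the numerator and denominator of the reduced fraction: 532 = 19^1 · 28 and 15 = 19^0 · 15. Apply v_p(a/b) = v_p(a) − v_p(b): v_19(532/15) = 1 − 0 = 1.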